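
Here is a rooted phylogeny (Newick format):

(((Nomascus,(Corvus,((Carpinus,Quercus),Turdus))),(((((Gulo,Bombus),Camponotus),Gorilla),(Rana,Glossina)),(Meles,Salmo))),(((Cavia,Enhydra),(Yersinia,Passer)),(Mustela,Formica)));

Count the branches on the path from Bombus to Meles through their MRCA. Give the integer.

The MRCA of Bombus and Meles is the node subtending (((((Gulo,Bombus),Camponotus),Gorilla),(Rana,Glossina)),(Meles,Salmo)).
From Bombus up to that node: 5 branches. From Meles up to the same node: 2 branches. Total: 5 + 2 = 7.

7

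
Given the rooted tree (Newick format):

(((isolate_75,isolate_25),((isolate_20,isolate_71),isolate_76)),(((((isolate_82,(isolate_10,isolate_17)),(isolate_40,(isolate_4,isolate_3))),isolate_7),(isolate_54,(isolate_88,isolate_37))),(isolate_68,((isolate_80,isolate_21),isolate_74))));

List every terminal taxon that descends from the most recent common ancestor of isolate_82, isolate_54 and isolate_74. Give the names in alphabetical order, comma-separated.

isolate_10, isolate_17, isolate_21, isolate_3, isolate_37, isolate_4, isolate_40, isolate_54, isolate_68, isolate_7, isolate_74, isolate_80, isolate_82, isolate_88

Tracing isolate_82: it sits inside (isolate_82,(isolate_10,isolate_17)).
Tracing isolate_54: it sits inside (isolate_54,(isolate_88,isolate_37)).
Tracing isolate_74: it sits inside ((isolate_80,isolate_21),isolate_74).
The smallest clade enclosing all 3 is (((((isolate_82,(isolate_10,isolate_17)),(isolate_40,(isolate_4,isolate_3))),isolate_7),(isolate_54,(isolate_88,isolate_37))),(isolate_68,((isolate_80,isolate_21),isolate_74))); the answer is its 14 terminal taxa in alphabetical order.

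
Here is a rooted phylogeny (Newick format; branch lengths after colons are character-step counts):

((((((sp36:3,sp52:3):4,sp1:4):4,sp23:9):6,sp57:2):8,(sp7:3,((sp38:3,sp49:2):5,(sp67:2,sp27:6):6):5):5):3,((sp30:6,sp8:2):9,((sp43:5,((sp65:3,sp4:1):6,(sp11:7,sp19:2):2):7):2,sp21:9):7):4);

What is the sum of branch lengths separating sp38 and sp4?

48

The path runs sp38 → … → MRCA → … → sp4; the MRCA is the root of the tree.
Branch lengths along that path: 3 + 5 + 5 + 5 + 3 + 4 + 7 + 2 + 7 + 6 + 1 = 48.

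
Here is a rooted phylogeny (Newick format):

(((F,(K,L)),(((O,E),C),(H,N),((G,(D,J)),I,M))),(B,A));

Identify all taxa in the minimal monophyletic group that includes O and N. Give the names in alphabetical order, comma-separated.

Tracing O: it sits inside (O,E).
Tracing N: it sits inside (H,N).
The smallest clade enclosing both is (((O,E),C),(H,N),((G,(D,J)),I,M)); the answer is its 10 terminal taxa in alphabetical order.

C, D, E, G, H, I, J, M, N, O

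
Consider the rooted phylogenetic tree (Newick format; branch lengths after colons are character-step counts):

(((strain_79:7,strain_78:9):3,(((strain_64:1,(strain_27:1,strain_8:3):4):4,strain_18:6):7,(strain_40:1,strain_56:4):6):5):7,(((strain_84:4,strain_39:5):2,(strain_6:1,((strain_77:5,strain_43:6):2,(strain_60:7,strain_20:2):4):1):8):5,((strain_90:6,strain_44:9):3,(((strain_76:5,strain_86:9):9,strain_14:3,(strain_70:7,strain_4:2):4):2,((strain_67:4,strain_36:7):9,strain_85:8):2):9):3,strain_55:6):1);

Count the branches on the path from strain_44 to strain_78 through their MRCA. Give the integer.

7

The MRCA of strain_44 and strain_78 is the root of the tree.
From strain_44 up to that node: 4 branches. From strain_78 up to the same node: 3 branches. Total: 4 + 3 = 7.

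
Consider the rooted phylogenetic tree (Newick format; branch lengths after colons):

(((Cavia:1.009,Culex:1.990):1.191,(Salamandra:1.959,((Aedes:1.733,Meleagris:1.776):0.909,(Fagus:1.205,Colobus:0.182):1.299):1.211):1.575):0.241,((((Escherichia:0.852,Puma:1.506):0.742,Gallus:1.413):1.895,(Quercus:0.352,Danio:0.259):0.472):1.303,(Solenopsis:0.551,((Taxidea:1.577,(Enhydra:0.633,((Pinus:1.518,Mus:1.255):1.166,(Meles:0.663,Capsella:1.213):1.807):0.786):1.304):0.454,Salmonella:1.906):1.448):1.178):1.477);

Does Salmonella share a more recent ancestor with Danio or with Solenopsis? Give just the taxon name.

The MRCA of Salmonella and Solenopsis subtends (Solenopsis,((Taxidea,(Enhydra,((Pinus,Mus),(Meles,Capsella)))),Salmonella)) (8 taxa).
The MRCA of Salmonella and Danio subtends ((((Escherichia,Puma),Gallus),(Quercus,Danio)),(Solenopsis,((Taxidea,(Enhydra,((Pinus,Mus),(Meles,Capsella)))),Salmonella))) (13 taxa).
The first is nested inside the second, so Salmonella shares a more recent common ancestor with Solenopsis.

Solenopsis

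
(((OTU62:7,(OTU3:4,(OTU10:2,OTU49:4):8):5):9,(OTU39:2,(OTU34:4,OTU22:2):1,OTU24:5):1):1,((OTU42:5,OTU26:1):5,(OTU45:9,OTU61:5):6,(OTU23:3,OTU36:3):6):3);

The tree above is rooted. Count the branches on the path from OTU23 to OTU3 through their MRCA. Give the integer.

The MRCA of OTU23 and OTU3 is the root of the tree.
From OTU23 up to that node: 3 branches. From OTU3 up to the same node: 4 branches. Total: 3 + 4 = 7.

7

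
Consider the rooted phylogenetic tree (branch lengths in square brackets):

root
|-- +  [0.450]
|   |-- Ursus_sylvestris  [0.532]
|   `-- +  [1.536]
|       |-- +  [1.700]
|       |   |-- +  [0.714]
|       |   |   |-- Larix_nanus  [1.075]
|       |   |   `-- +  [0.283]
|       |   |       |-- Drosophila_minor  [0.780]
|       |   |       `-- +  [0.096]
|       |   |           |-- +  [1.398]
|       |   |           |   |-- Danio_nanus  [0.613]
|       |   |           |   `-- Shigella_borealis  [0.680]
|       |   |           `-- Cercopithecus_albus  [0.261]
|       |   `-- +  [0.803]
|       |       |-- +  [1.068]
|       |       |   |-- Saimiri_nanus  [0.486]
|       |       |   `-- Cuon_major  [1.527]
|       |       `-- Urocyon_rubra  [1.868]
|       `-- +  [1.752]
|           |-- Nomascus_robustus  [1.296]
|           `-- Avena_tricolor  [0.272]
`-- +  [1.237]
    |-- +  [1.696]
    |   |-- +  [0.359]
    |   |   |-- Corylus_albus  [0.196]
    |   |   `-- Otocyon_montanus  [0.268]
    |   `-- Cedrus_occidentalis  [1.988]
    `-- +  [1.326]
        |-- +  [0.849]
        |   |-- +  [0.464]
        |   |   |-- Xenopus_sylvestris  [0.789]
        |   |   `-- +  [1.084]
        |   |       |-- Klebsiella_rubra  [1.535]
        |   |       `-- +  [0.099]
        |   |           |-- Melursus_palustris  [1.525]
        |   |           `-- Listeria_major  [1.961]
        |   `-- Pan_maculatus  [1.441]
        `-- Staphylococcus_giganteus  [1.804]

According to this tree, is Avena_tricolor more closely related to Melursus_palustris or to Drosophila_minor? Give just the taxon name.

Drosophila_minor

The MRCA of Avena_tricolor and Drosophila_minor subtends (((Larix_nanus,(Drosophila_minor,((Danio_nanus,Shigella_borealis),Cercopithecus_albus))),((Saimiri_nanus,Cuon_major),Urocyon_rubra)),(Nomascus_robustus,Avena_tricolor)) (10 taxa).
The MRCA of Avena_tricolor and Melursus_palustris is the root, subtending the entire tree (20 taxa).
The first is nested inside the second, so Avena_tricolor shares a more recent common ancestor with Drosophila_minor.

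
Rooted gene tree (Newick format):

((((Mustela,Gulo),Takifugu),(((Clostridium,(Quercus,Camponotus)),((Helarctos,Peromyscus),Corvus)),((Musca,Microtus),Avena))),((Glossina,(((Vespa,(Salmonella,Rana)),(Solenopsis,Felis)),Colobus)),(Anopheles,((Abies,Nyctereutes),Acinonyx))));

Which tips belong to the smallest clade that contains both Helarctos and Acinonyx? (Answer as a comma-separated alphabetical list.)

Abies, Acinonyx, Anopheles, Avena, Camponotus, Clostridium, Colobus, Corvus, Felis, Glossina, Gulo, Helarctos, Microtus, Musca, Mustela, Nyctereutes, Peromyscus, Quercus, Rana, Salmonella, Solenopsis, Takifugu, Vespa

Tracing Helarctos: it sits inside (Helarctos,Peromyscus).
Tracing Acinonyx: it sits inside ((Abies,Nyctereutes),Acinonyx).
The smallest clade enclosing both is the whole tree (their MRCA is the root), so the answer is all 23 tips in alphabetical order.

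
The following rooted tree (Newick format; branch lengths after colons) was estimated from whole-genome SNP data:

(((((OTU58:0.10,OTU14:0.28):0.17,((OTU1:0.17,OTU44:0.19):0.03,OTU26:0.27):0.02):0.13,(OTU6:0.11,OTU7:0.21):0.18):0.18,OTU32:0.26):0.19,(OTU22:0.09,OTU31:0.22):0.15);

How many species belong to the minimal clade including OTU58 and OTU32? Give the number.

8

The MRCA of OTU58 and OTU32 is the node subtending ((((OTU58,OTU14),((OTU1,OTU44),OTU26)),(OTU6,OTU7)),OTU32).
That clade contains 8 terminal taxa: OTU1, OTU14, OTU26, OTU32, OTU44, OTU58, OTU6, OTU7.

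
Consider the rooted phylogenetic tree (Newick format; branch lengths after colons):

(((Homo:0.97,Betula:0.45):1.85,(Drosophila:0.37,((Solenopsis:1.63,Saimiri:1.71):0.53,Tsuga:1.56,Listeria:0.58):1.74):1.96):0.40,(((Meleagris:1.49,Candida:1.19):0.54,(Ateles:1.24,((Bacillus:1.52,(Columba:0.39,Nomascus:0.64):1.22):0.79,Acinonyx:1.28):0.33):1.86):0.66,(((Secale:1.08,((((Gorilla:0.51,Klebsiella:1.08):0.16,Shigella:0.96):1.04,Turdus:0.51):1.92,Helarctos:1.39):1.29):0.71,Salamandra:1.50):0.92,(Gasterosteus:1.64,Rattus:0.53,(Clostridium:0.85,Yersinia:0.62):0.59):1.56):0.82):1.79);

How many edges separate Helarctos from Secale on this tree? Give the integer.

3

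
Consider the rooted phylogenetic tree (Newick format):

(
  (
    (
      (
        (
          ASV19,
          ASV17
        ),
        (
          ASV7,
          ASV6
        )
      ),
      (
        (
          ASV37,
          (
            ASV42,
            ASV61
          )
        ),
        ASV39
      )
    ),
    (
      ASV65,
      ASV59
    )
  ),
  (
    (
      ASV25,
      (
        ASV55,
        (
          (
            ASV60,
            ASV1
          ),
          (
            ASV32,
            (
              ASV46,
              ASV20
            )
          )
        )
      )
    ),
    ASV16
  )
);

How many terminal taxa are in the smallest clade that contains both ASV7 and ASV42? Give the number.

8

The MRCA of ASV7 and ASV42 is the node subtending (((ASV19,ASV17),(ASV7,ASV6)),((ASV37,(ASV42,ASV61)),ASV39)).
That clade contains 8 terminal taxa: ASV17, ASV19, ASV37, ASV39, ASV42, ASV6, ASV61, ASV7.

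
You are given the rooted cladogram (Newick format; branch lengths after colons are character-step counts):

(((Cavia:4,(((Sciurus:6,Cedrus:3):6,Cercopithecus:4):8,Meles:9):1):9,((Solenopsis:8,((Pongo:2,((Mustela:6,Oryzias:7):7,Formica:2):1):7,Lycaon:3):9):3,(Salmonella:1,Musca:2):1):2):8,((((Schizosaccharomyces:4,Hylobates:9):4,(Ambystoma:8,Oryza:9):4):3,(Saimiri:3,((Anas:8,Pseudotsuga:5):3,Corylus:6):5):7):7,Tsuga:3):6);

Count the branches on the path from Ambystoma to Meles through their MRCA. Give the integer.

9

The MRCA of Ambystoma and Meles is the root of the tree.
From Ambystoma up to that node: 5 branches. From Meles up to the same node: 4 branches. Total: 5 + 4 = 9.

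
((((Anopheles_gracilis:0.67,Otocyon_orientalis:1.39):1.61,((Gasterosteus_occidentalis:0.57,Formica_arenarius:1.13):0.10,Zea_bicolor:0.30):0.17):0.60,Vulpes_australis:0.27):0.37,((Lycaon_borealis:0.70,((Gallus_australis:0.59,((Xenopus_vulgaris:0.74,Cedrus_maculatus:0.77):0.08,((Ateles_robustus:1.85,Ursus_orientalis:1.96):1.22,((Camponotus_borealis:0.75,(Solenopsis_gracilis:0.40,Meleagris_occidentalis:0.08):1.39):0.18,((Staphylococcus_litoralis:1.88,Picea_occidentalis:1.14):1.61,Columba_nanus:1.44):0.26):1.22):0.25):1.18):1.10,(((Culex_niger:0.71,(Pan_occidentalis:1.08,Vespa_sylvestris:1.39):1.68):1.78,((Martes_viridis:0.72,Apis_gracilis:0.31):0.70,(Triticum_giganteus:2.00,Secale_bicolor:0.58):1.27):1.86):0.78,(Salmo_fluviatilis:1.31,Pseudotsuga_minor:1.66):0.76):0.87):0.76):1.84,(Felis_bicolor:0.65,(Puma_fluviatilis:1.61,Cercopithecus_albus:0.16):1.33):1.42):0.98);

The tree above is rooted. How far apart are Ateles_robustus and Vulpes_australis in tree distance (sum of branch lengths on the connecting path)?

The path runs Ateles_robustus → … → MRCA → … → Vulpes_australis; the MRCA is the root of the tree.
Branch lengths along that path: 1.85 + 1.22 + 0.25 + 1.18 + 1.10 + 0.76 + 1.84 + 0.98 + 0.37 + 0.27 = 9.82.

9.82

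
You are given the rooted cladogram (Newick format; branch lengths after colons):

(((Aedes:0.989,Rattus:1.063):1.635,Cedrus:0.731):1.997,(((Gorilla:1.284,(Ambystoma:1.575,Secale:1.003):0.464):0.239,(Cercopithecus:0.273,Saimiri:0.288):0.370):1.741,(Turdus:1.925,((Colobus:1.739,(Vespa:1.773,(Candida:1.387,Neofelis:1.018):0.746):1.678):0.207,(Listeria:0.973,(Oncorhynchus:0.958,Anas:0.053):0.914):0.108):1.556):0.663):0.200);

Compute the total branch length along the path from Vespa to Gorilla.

9.141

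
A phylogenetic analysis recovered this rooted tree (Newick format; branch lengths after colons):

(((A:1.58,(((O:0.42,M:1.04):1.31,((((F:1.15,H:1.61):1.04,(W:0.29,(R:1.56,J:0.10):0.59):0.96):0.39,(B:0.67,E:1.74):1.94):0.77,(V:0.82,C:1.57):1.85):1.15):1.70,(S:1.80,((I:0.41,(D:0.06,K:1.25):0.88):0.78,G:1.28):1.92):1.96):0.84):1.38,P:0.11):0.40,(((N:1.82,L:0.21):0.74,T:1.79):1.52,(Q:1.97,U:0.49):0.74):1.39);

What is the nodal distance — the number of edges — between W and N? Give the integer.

The MRCA of W and N is the root of the tree.
From W up to that node: 9 branches. From N up to the same node: 4 branches. Total: 9 + 4 = 13.

13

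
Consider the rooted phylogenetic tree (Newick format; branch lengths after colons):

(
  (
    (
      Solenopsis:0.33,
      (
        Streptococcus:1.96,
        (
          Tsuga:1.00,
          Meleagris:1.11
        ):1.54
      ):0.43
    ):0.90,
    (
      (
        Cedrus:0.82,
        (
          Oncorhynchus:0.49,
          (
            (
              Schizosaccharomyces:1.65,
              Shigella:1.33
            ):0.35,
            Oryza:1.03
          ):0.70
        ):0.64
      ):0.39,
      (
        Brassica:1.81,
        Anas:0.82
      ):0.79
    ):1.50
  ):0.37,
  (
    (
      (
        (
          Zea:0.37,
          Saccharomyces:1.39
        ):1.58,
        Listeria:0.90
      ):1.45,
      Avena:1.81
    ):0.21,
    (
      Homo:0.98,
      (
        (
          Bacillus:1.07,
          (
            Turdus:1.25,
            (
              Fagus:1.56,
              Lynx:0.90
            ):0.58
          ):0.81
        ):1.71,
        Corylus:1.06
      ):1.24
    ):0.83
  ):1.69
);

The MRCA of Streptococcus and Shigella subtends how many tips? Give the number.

The MRCA of Streptococcus and Shigella is the node subtending ((Solenopsis,(Streptococcus,(Tsuga,Meleagris))),((Cedrus,(Oncorhynchus,((Schizosaccharomyces,Shigella),Oryza))),(Brassica,Anas))).
That clade contains 11 terminal taxa: Anas, Brassica, Cedrus, Meleagris, Oncorhynchus, Oryza, Schizosaccharomyces, Shigella, Solenopsis, Streptococcus, Tsuga.

11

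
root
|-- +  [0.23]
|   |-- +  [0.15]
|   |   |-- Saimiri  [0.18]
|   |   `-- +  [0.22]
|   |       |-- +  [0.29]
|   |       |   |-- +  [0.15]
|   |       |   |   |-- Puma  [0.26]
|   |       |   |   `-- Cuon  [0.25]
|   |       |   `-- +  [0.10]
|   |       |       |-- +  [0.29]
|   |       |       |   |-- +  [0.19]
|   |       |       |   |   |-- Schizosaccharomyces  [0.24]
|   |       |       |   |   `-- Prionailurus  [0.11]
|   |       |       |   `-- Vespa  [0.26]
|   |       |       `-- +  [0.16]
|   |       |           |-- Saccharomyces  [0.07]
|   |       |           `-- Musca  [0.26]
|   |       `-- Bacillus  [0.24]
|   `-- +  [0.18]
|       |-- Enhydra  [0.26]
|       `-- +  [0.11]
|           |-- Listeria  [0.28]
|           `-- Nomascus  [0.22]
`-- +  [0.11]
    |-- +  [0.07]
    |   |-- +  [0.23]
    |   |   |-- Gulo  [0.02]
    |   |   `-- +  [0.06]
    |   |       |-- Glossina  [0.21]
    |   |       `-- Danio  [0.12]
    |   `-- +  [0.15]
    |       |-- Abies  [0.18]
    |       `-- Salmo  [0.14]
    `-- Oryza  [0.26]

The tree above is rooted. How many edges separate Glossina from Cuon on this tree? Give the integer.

11

The MRCA of Glossina and Cuon is the root of the tree.
From Glossina up to that node: 5 branches. From Cuon up to the same node: 6 branches. Total: 5 + 6 = 11.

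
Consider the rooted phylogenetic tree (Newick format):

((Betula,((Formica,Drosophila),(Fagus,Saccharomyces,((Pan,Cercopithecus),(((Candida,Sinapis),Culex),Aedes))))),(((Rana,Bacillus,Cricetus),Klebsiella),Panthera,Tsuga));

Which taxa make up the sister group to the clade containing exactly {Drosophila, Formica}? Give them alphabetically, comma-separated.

Aedes, Candida, Cercopithecus, Culex, Fagus, Pan, Saccharomyces, Sinapis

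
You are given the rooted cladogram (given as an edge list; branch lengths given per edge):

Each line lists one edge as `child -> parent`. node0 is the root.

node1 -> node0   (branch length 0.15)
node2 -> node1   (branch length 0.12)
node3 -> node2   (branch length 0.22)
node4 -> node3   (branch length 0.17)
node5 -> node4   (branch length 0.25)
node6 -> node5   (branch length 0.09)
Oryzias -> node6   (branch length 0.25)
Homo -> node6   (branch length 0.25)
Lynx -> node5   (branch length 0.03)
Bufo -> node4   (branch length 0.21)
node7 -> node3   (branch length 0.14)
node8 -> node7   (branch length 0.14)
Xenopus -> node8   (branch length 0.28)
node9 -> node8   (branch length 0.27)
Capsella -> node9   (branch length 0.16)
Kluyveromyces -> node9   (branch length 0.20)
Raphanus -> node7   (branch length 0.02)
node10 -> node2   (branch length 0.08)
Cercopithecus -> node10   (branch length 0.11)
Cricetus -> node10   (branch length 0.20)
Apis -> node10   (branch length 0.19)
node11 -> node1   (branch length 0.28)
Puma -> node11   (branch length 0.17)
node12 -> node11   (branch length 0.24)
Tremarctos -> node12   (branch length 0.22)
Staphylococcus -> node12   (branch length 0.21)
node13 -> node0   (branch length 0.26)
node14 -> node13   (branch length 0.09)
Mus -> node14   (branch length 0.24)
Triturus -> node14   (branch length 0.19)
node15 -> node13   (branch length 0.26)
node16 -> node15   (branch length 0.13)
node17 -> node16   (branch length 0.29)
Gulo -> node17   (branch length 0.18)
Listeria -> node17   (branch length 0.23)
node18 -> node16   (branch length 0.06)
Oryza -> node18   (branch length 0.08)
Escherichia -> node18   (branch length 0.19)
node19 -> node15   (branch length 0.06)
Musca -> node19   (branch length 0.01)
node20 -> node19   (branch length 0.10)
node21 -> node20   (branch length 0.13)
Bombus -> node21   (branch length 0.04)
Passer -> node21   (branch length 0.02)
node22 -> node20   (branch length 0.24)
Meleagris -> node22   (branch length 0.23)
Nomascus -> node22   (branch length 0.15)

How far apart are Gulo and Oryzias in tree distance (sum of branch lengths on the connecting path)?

2.37

The path runs Gulo → … → MRCA → … → Oryzias; the MRCA is the root of the tree.
Branch lengths along that path: 0.18 + 0.29 + 0.13 + 0.26 + 0.26 + 0.15 + 0.12 + 0.22 + 0.17 + 0.25 + 0.09 + 0.25 = 2.37.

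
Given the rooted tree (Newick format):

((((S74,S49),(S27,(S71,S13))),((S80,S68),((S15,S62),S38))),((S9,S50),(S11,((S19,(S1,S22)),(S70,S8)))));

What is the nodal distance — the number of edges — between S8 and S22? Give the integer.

The MRCA of S8 and S22 is the node subtending ((S19,(S1,S22)),(S70,S8)).
From S8 up to that node: 2 branches. From S22 up to the same node: 3 branches. Total: 2 + 3 = 5.

5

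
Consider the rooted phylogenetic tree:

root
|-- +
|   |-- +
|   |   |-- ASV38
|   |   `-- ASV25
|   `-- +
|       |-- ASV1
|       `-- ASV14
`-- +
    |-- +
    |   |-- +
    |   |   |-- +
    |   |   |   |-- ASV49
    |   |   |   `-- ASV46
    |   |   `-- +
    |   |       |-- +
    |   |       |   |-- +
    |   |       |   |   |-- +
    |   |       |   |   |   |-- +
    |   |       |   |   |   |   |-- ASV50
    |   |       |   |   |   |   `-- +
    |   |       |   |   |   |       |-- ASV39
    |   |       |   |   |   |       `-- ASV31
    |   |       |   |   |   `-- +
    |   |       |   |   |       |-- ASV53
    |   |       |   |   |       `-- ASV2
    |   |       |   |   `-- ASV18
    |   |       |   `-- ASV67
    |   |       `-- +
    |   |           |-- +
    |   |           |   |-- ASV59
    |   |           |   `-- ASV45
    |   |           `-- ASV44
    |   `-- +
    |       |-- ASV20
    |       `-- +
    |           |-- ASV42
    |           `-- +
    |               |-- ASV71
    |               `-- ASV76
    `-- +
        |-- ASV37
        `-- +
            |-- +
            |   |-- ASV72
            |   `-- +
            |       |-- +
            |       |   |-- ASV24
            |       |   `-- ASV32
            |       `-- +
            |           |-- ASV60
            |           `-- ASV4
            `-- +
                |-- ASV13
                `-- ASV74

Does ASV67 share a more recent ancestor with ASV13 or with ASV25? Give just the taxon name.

The MRCA of ASV67 and ASV13 subtends ((((ASV49,ASV46),(((((ASV50,(ASV39,ASV31)),(ASV53,ASV2)),ASV18),ASV67),((ASV59,ASV45),ASV44))),(ASV20,(ASV42,(ASV71,ASV76)))),(ASV37,((ASV72,((ASV24,ASV32),(ASV60,ASV4))),(ASV13,ASV74)))) (24 taxa).
The MRCA of ASV67 and ASV25 is the root, subtending the entire tree (28 taxa).
The first is nested inside the second, so ASV67 shares a more recent common ancestor with ASV13.

ASV13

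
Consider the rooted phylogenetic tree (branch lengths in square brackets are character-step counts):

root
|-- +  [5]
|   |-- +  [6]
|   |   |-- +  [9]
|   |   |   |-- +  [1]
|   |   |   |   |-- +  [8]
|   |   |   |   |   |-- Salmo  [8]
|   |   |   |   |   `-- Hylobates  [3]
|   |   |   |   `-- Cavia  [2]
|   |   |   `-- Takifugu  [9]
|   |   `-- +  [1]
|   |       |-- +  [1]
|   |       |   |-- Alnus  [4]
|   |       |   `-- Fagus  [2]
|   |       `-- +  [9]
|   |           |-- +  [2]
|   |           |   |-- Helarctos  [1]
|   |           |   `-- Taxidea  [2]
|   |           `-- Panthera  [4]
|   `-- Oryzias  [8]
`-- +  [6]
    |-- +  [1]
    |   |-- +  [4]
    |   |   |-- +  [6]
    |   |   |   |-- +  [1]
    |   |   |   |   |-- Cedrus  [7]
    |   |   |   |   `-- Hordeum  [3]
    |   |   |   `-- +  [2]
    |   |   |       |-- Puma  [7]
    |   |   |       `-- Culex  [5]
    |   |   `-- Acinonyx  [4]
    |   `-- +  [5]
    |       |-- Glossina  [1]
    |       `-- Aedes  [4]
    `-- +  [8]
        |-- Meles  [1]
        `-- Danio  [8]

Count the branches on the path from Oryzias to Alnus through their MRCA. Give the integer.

5

The MRCA of Oryzias and Alnus is the node subtending (((((Salmo,Hylobates),Cavia),Takifugu),((Alnus,Fagus),((Helarctos,Taxidea),Panthera))),Oryzias).
From Oryzias up to that node: 1 branch. From Alnus up to the same node: 4 branches. Total: 1 + 4 = 5.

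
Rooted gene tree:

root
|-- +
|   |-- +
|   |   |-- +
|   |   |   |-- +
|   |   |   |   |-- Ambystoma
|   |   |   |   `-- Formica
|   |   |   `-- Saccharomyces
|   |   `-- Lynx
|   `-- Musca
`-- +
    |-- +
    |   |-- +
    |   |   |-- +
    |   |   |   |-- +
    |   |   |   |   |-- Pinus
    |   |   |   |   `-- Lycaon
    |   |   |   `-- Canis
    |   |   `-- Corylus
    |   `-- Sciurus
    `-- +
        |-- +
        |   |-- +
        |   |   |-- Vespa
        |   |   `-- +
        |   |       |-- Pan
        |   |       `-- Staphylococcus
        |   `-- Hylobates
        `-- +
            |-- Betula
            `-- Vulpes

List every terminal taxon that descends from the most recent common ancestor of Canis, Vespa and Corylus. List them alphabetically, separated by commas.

Tracing Canis: it sits inside ((Pinus,Lycaon),Canis).
Tracing Vespa: it sits inside (Vespa,(Pan,Staphylococcus)).
Tracing Corylus: it sits inside (((Pinus,Lycaon),Canis),Corylus).
The smallest clade enclosing all 3 is (((((Pinus,Lycaon),Canis),Corylus),Sciurus),(((Vespa,(Pan,Staphylococcus)),Hylobates),(Betula,Vulpes))); the answer is its 11 terminal taxa in alphabetical order.

Betula, Canis, Corylus, Hylobates, Lycaon, Pan, Pinus, Sciurus, Staphylococcus, Vespa, Vulpes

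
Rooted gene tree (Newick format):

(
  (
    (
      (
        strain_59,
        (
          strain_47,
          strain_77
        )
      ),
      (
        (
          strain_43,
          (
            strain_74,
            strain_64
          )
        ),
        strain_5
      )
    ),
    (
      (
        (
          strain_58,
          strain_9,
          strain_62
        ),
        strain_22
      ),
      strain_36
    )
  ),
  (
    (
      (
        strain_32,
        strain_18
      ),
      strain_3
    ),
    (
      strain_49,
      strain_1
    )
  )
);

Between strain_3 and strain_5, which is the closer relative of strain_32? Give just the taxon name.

strain_3

The MRCA of strain_32 and strain_3 subtends ((strain_32,strain_18),strain_3) (3 taxa).
The MRCA of strain_32 and strain_5 is the root, subtending the entire tree (17 taxa).
The first is nested inside the second, so strain_32 shares a more recent common ancestor with strain_3.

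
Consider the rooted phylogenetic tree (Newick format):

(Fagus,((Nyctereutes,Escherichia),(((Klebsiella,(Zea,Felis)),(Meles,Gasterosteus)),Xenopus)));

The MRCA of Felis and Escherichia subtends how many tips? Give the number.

The MRCA of Felis and Escherichia is the node subtending ((Nyctereutes,Escherichia),(((Klebsiella,(Zea,Felis)),(Meles,Gasterosteus)),Xenopus)).
That clade contains 8 terminal taxa: Escherichia, Felis, Gasterosteus, Klebsiella, Meles, Nyctereutes, Xenopus, Zea.

8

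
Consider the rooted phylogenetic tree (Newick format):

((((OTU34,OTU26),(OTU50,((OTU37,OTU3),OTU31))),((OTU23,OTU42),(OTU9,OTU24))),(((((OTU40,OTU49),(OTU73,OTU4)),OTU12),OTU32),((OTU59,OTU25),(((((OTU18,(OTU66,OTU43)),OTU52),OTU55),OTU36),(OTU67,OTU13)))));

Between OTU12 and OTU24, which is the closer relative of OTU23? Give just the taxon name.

OTU24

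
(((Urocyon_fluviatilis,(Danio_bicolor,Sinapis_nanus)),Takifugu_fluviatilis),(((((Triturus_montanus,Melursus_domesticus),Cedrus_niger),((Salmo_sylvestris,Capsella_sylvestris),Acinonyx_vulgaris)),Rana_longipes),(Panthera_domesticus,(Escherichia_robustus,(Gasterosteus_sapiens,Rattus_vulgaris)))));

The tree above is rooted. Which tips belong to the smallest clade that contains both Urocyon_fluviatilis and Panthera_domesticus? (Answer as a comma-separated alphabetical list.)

Tracing Urocyon_fluviatilis: it sits inside (Urocyon_fluviatilis,(Danio_bicolor,Sinapis_nanus)).
Tracing Panthera_domesticus: it sits inside (Panthera_domesticus,(Escherichia_robustus,(Gasterosteus_sapiens,Rattus_vulgaris))).
The smallest clade enclosing both is the whole tree (their MRCA is the root), so the answer is all 15 tips in alphabetical order.

Acinonyx_vulgaris, Capsella_sylvestris, Cedrus_niger, Danio_bicolor, Escherichia_robustus, Gasterosteus_sapiens, Melursus_domesticus, Panthera_domesticus, Rana_longipes, Rattus_vulgaris, Salmo_sylvestris, Sinapis_nanus, Takifugu_fluviatilis, Triturus_montanus, Urocyon_fluviatilis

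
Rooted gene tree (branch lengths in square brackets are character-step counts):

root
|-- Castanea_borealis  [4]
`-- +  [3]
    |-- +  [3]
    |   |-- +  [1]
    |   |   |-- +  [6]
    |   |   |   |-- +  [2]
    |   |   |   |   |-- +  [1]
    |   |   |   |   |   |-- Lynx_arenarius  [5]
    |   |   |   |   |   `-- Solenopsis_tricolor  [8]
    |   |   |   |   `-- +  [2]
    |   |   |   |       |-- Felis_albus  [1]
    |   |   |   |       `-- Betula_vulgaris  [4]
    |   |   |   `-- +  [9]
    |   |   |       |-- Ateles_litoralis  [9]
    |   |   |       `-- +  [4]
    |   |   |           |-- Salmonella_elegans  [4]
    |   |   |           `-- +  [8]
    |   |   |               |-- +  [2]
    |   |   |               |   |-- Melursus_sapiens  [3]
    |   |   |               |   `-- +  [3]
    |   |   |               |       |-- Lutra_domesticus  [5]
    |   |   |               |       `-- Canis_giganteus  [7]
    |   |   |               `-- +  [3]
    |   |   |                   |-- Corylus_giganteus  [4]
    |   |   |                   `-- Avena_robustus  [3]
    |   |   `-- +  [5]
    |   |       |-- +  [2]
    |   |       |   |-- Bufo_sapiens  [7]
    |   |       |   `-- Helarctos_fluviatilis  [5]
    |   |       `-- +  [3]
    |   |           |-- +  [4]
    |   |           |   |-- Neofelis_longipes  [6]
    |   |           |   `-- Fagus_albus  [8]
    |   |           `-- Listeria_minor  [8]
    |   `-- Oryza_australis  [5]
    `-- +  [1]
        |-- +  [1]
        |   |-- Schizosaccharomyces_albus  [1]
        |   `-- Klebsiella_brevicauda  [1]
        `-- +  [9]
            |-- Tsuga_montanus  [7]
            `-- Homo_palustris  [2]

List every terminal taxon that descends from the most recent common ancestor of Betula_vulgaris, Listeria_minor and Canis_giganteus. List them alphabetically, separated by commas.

Tracing Betula_vulgaris: it sits inside (Felis_albus,Betula_vulgaris).
Tracing Listeria_minor: it sits inside ((Neofelis_longipes,Fagus_albus),Listeria_minor).
Tracing Canis_giganteus: it sits inside (Lutra_domesticus,Canis_giganteus).
The smallest clade enclosing all 3 is ((((Lynx_arenarius,Solenopsis_tricolor),(Felis_albus,Betula_vulgaris)),(Ateles_litoralis,(Salmonella_elegans,((Melursus_sapiens,(Lutra_domesticus,Canis_giganteus)),(Corylus_giganteus,Avena_robustus))))),((Bufo_sapiens,Helarctos_fluviatilis),((Neofelis_longipes,Fagus_albus),Listeria_minor))); the answer is its 16 terminal taxa in alphabetical order.

Ateles_litoralis, Avena_robustus, Betula_vulgaris, Bufo_sapiens, Canis_giganteus, Corylus_giganteus, Fagus_albus, Felis_albus, Helarctos_fluviatilis, Listeria_minor, Lutra_domesticus, Lynx_arenarius, Melursus_sapiens, Neofelis_longipes, Salmonella_elegans, Solenopsis_tricolor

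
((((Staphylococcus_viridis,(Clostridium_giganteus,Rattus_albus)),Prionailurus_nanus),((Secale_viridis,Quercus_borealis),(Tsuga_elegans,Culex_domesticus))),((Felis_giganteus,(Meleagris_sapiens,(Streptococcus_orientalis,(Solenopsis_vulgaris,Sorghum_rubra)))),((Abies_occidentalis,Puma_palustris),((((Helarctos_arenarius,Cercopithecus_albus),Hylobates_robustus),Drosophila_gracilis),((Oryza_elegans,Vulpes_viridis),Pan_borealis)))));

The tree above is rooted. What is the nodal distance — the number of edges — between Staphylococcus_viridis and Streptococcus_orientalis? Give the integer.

The MRCA of Staphylococcus_viridis and Streptococcus_orientalis is the root of the tree.
From Staphylococcus_viridis up to that node: 4 branches. From Streptococcus_orientalis up to the same node: 5 branches. Total: 4 + 5 = 9.

9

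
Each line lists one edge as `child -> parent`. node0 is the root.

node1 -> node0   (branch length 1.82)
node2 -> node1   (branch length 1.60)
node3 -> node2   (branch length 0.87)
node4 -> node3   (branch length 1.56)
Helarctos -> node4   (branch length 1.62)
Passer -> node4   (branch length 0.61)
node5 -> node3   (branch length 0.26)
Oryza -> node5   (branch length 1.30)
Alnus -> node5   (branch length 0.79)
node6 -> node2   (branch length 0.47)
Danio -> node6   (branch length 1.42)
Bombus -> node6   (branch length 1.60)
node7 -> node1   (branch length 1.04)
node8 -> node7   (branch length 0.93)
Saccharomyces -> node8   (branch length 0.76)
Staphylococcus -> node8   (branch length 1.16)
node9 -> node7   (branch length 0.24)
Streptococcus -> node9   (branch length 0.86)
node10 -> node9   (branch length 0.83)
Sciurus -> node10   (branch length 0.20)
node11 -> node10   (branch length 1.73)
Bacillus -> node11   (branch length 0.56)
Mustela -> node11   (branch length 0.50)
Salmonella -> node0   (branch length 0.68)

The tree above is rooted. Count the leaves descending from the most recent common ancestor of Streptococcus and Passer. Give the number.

12

The MRCA of Streptococcus and Passer is the node subtending ((((Helarctos,Passer),(Oryza,Alnus)),(Danio,Bombus)),((Saccharomyces,Staphylococcus),(Streptococcus,(Sciurus,(Bacillus,Mustela))))).
That clade contains 12 terminal taxa: Alnus, Bacillus, Bombus, Danio, Helarctos, Mustela, Oryza, Passer, Saccharomyces, Sciurus, Staphylococcus, Streptococcus.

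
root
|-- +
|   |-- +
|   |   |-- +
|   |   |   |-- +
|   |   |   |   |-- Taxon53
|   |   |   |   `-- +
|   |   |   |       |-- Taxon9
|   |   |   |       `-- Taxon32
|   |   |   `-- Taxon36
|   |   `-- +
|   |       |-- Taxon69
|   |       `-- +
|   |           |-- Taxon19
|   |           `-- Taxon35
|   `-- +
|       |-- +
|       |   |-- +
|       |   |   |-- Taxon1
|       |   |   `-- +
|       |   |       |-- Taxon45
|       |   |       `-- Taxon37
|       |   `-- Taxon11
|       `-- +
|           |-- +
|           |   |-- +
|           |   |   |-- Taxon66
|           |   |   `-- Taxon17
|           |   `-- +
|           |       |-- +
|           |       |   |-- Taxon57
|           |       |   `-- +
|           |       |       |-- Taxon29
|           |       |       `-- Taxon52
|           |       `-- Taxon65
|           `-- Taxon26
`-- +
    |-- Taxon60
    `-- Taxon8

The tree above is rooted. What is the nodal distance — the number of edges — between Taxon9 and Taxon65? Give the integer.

The MRCA of Taxon9 and Taxon65 is the node subtending ((((Taxon53,(Taxon9,Taxon32)),Taxon36),(Taxon69,(Taxon19,Taxon35))),(((Taxon1,(Taxon45,Taxon37)),Taxon11),(((Taxon66,Taxon17),((Taxon57,(Taxon29,Taxon52)),Taxon65)),Taxon26))).
From Taxon9 up to that node: 5 branches. From Taxon65 up to the same node: 5 branches. Total: 5 + 5 = 10.

10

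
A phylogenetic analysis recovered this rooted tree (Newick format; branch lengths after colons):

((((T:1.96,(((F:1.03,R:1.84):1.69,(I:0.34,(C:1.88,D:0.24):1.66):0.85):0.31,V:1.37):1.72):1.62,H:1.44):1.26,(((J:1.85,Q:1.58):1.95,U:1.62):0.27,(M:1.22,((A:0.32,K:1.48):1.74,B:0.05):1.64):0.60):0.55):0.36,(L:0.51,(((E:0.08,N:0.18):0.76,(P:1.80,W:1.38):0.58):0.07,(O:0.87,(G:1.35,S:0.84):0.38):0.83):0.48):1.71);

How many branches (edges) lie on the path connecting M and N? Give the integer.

9

The MRCA of M and N is the root of the tree.
From M up to that node: 4 branches. From N up to the same node: 5 branches. Total: 4 + 5 = 9.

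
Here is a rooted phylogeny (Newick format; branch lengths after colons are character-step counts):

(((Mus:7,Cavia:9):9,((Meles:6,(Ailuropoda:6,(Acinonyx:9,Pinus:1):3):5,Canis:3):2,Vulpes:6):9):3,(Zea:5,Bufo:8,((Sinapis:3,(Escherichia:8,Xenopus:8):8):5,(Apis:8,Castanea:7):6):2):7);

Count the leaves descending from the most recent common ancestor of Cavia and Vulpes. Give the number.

The MRCA of Cavia and Vulpes is the node subtending ((Mus,Cavia),((Meles,(Ailuropoda,(Acinonyx,Pinus)),Canis),Vulpes)).
That clade contains 8 terminal taxa: Acinonyx, Ailuropoda, Canis, Cavia, Meles, Mus, Pinus, Vulpes.

8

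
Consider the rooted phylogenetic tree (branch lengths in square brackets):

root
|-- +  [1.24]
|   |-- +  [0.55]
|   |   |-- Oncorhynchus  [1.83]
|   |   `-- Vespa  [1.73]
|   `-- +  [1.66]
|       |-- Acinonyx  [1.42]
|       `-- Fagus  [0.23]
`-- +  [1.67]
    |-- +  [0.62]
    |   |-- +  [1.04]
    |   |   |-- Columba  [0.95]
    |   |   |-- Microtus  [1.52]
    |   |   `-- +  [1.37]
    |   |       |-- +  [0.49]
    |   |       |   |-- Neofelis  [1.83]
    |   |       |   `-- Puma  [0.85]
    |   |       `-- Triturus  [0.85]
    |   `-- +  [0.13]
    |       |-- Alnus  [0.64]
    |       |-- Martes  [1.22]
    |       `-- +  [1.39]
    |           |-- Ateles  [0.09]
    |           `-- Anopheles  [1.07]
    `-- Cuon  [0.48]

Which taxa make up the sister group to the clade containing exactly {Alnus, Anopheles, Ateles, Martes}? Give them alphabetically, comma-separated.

The clade containing exactly {Alnus, Anopheles, Ateles, Martes} attaches to the tree at the node subtending ((Columba,Microtus,((Neofelis,Puma),Triturus)),(Alnus,Martes,(Ateles,Anopheles))).
The other lineage descending from that same node — the sister group — is (Columba,Microtus,((Neofelis,Puma),Triturus)); its 5 tips in alphabetical order are the answer.

Columba, Microtus, Neofelis, Puma, Triturus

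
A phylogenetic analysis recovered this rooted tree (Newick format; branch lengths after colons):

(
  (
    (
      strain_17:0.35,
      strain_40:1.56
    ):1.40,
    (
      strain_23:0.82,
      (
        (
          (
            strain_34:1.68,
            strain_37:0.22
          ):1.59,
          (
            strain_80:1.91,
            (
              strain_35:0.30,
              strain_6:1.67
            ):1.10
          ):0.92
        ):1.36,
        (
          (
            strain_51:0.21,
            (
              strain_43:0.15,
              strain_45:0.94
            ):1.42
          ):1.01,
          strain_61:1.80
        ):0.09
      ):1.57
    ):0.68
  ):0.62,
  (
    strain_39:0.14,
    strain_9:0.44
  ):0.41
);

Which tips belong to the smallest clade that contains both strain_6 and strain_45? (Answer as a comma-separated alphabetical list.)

Tracing strain_6: it sits inside (strain_35,strain_6).
Tracing strain_45: it sits inside (strain_43,strain_45).
The smallest clade enclosing both is (((strain_34,strain_37),(strain_80,(strain_35,strain_6))),((strain_51,(strain_43,strain_45)),strain_61)); the answer is its 9 terminal taxa in alphabetical order.

strain_34, strain_35, strain_37, strain_43, strain_45, strain_51, strain_6, strain_61, strain_80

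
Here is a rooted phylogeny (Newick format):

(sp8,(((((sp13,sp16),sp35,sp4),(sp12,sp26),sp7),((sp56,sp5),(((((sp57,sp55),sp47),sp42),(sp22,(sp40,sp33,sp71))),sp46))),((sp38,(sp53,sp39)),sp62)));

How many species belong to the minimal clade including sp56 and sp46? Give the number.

The MRCA of sp56 and sp46 is the node subtending ((sp56,sp5),(((((sp57,sp55),sp47),sp42),(sp22,(sp40,sp33,sp71))),sp46)).
That clade contains 11 terminal taxa: sp22, sp33, sp40, sp42, sp46, sp47, sp5, sp55, sp56, sp57, sp71.

11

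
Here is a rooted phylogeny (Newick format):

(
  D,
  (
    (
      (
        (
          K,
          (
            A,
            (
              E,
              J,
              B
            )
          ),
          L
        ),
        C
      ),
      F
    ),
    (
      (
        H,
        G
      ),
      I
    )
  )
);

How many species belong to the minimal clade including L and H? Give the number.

11

The MRCA of L and H is the node subtending ((((K,(A,(E,J,B)),L),C),F),((H,G),I)).
That clade contains 11 terminal taxa: A, B, C, E, F, G, H, I, J, K, L.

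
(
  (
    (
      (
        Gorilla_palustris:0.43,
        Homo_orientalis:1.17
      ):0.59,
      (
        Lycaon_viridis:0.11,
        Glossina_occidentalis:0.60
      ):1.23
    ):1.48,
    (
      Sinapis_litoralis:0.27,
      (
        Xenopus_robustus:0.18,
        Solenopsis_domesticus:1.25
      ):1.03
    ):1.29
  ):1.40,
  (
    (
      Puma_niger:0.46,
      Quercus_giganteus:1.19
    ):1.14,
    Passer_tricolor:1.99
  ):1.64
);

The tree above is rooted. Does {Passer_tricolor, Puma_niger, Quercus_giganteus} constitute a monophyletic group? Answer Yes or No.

The most recent common ancestor of these taxa subtends ((Puma_niger,Quercus_giganteus),Passer_tricolor).
That clade has exactly 3 tips — every listed taxon and nothing else — so the group is monophyletic.

Yes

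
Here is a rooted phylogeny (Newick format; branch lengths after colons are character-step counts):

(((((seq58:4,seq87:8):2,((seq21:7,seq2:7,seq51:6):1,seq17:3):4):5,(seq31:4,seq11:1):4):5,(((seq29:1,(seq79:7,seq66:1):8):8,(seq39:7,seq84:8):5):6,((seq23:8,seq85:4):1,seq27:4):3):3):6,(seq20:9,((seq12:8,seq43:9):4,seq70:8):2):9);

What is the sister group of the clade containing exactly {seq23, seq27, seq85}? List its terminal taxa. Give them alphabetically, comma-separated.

seq29, seq39, seq66, seq79, seq84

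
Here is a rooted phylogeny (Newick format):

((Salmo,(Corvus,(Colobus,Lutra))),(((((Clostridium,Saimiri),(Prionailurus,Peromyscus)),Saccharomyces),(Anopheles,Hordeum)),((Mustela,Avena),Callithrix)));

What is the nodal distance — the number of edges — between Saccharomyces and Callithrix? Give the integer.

The MRCA of Saccharomyces and Callithrix is the node subtending (((((Clostridium,Saimiri),(Prionailurus,Peromyscus)),Saccharomyces),(Anopheles,Hordeum)),((Mustela,Avena),Callithrix)).
From Saccharomyces up to that node: 3 branches. From Callithrix up to the same node: 2 branches. Total: 3 + 2 = 5.

5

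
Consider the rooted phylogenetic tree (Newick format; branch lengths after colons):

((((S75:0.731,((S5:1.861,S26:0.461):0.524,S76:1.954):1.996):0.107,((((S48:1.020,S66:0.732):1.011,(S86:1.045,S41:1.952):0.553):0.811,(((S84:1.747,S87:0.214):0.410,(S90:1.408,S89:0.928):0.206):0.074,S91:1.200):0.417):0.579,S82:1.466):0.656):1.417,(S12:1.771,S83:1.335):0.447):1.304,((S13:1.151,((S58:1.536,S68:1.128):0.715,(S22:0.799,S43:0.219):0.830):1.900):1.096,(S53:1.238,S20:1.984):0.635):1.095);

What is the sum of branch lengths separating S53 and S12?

The path runs S53 → … → MRCA → … → S12; the MRCA is the root of the tree.
Branch lengths along that path: 1.238 + 0.635 + 1.095 + 1.304 + 0.447 + 1.771 = 6.490.

6.490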